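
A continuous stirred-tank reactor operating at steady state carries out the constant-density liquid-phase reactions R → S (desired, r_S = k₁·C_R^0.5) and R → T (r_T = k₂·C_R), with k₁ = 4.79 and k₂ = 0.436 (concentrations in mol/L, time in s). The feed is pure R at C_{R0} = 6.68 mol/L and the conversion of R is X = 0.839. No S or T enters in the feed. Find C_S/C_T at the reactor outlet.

Exit C_R = C_{R0}(1−X) = 6.68×0.161 = 1.075 mol/L.
In a CSTR the entire volume is at exit conditions, so r_S = 4.79×1.075^0.5 = 4.967 and r_T = 0.436×1.075 = 0.4689.
Overall selectivity = C_S/C_T = r_Sτ/(r_Tτ) = r_S/r_T = 10.6.

10.6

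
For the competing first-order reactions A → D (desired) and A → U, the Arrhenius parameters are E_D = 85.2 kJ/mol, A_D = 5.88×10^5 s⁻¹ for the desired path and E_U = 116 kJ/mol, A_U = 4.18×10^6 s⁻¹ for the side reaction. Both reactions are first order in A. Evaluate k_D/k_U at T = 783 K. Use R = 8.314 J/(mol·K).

With equal orders, S_{D/U} = k_D/k_U = (A_D/A_U)·exp[(E_U−E_D)/(RT)].
(E_U−E_D)/(RT) = (116−85.2)×10³/(8.314×783) = 30800/6510 = 4.731.
k_D/k_U = (5.88×10^5/4.18×10^6)·exp(4.731) = 0.1407 × 113.4 = 16.0.
Since E_D < E_U, lowering the temperature improves selectivity toward D.

16.0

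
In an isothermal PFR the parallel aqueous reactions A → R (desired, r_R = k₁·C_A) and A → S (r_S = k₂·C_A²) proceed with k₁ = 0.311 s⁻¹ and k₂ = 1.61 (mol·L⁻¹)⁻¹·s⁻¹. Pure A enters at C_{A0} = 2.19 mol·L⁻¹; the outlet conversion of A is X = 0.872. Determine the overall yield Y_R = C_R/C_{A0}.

0.143

C_A = C_{A0}(1−X) = 0.2803 mol·L⁻¹.
Along a PFR/batch, dC_R/dC_A = −r_R/(r_R+r_S) = −k₁/(k₁+k₂·C_A).
Integrating from C_{A0} to C_A: C_R = (0.311/1.61)·ln[(0.311+1.61·2.19)/(0.311+1.61·0.280)] = 0.1932·ln(3.837/0.7623) = 0.3122 mol·L⁻¹.
Y_R = C_R/C_{A0} = 0.3122/2.19 = 0.143.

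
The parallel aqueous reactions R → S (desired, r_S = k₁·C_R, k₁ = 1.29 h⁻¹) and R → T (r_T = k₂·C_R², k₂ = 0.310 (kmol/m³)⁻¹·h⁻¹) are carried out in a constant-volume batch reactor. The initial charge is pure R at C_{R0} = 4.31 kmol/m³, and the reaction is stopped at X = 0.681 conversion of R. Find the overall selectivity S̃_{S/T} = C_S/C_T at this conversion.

C_R = C_{R0}(1−X) = 1.375 kmol/m³.
Along a PFR/batch, dC_S/dC_R = −r_S/(r_S+r_T) = −k₁/(k₁+k₂·C_R).
Integrating from C_{R0} to C_R: C_S = (1.29/0.310)·ln[(1.29+0.310·4.31)/(1.29+0.310·1.37)] = 4.161·ln(2.626/1.716) = 1.770 kmol/m³.
C_T = (C_{R0}−C_R)−C_S = 1.165 kmol/m³; S̃_{S/T} = 1.770/1.165 = 1.52.

1.52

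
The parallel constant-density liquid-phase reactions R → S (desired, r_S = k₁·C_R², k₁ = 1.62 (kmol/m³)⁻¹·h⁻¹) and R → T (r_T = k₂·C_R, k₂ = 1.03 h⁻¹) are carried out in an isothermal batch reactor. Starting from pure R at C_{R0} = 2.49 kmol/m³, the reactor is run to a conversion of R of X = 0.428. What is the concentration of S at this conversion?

0.801 kmol/m³

C_R = C_{R0}(1−X) = 1.424 kmol/m³.
Along a PFR/batch, dC_T/dC_R = −r_T/(r_S+r_T) = −k₂/(k₂+k₁·C_R).
Integrating from C_{R0} to C_R: C_T = (1.03/1.62)·ln[(1.03+1.62·2.49)/(1.03+1.62·1.42)] = 0.6358·ln(5.064/3.337) = 0.2651 kmol/m³.
Then C_S = (C_{R0}−C_R) − C_T = 1.066 − 0.2651 = 0.8006 kmol/m³.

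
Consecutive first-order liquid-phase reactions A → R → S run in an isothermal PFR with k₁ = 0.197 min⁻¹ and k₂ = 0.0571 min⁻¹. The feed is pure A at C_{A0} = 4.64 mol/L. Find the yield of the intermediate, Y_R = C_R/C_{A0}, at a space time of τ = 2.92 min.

0.400

Solving the coupled first-order balances gives C_R(τ) = [k₁/(k₂−k₁)]·C_{A0}·(e^(−k₁τ) − e^(−k₂τ)).
e^(−k₁τ) = e^(−0.197×2.92) = e^(−0.5752) = 0.5626; e^(−k₂τ) = e^(−0.1667) = 0.8464.
C_R = 0.197×4.64/(0.0571−0.197) × (0.5626−0.8464) = (-6.534)×(-0.2839) = 1.855 mol/L.
Y_R = C_R/C_{A0} = 1.855/4.64 = 0.400.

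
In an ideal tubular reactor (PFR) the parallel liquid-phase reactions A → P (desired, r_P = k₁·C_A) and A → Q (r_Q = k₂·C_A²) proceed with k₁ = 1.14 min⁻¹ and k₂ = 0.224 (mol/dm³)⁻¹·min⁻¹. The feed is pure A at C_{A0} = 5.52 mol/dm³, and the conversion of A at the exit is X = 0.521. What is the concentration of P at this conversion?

1.61 mol/dm³

C_A = C_{A0}(1−X) = 2.644 mol/dm³.
Along a PFR/batch, dC_P/dC_A = −r_P/(r_P+r_Q) = −k₁/(k₁+k₂·C_A).
Integrating from C_{A0} to C_A: C_P = (1.14/0.224)·ln[(1.14+0.224·5.52)/(1.14+0.224·2.64)] = 5.089·ln(2.376/1.732) = 1.609 mol/dm³.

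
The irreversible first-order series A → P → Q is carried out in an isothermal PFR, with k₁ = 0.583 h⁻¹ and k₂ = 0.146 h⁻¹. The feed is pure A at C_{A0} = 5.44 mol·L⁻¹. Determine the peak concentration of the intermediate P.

Evaluating C_P at τ_opt = ln(k₂/k₁)/(k₂−k₁) gives C_{P,max}/C_{A0} = (k₁/k₂)^[k₂/(k₂−k₁)].
= (0.583/0.146)^(0.146/(0.146−0.583)) = (3.993)^(-0.3341) = 0.6297.
C_{P,max} = 0.6297×5.44 = 3.43 mol·L⁻¹.

3.43 mol·L⁻¹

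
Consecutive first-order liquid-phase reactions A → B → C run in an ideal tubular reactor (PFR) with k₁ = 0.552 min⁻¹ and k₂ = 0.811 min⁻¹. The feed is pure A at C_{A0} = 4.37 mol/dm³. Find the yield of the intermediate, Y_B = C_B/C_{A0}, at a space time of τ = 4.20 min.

0.139

The intermediate concentration in a first-order A→B→C sequence is C_B = k₁C_{A0}(e^(−k₁τ) − e^(−k₂τ))/(k₂−k₁).
e^(−k₁τ) = e^(−0.552×4.20) = e^(−2.318) = 0.09843; e^(−k₂τ) = e^(−3.406) = 0.03317.
C_B = 0.552×4.37/(0.811−0.552) × (0.09843−0.03317) = 9.314×0.06526 = 0.6078 mol/dm³.
Y_B = C_B/C_{A0} = 0.6078/4.37 = 0.139.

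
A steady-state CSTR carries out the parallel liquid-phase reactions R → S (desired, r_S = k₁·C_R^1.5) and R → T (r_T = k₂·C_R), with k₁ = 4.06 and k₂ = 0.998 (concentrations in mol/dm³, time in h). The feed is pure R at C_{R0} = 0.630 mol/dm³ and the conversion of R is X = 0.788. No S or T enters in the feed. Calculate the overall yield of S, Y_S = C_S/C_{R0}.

Exit C_R = C_{R0}(1−X) = 0.630×0.212 = 0.1336 mol/dm³.
Rates in a CSTR are evaluated at the outlet concentration: r_S = 4.06×0.1336^1.5 = 0.1982, r_T = 0.998×0.1336 = 0.1333.
Fraction of consumed R going to S: r_S/(r_S+r_T) = 0.5979.
C_S = 0.5979·C_{R0}·X = 0.5979×0.630×0.788 = 0.297 mol/dm³; Y_S = C_S/C_{R0} = 0.471.

0.471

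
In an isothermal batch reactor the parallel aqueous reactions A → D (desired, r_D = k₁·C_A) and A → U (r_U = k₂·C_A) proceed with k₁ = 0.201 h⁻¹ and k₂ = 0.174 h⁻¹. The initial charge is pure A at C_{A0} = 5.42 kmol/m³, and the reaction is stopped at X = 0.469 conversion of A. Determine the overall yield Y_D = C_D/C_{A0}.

0.251

C_A = C_{A0}(1−X) = 2.878 kmol/m³.
Both paths are first order in A, so the instantaneous fraction to D is constant: dC_D/d(−C_A) = k₁/(k₁+k₂) = 0.5360.
C_D = 0.5360·(C_{A0}−C_A) = 0.5360×2.542 = 1.36 kmol/m³.
Y_D = C_D/C_{A0} = 1.363/5.42 = 0.251.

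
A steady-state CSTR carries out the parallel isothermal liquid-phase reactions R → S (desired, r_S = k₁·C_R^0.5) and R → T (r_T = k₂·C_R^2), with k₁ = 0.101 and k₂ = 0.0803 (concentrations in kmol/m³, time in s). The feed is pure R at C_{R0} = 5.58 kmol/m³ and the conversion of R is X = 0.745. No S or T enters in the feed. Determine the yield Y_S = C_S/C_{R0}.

0.317

Exit C_R = C_{R0}(1−X) = 5.58×0.255 = 1.423 kmol/m³.
A CSTR operates uniformly at the exit composition, giving r_S = 0.1205 and r_T = 0.1626 (each k·C_R^n at C_R = 1.423).
Fraction of consumed R going to S: r_S/(r_S+r_T) = 0.4256.
C_S = 0.4256·C_{R0}·X = 0.4256×5.58×0.745 = 1.77 kmol/m³; Y_S = C_S/C_{R0} = 0.317.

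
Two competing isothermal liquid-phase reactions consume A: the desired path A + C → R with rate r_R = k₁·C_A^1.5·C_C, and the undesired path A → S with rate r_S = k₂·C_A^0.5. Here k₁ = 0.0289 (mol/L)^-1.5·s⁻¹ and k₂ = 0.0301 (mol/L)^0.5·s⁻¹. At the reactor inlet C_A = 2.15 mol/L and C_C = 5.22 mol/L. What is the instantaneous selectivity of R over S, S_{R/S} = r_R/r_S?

S_{R/S} = r_R/r_S = (k₁·C_A^1.5·C_C)/(k₂·C_A^0.5) = (k₁/k₂)·C_A·C_C.
= (0.0289×2.150^1.5×5.220) / (0.0301×2.150^0.5) = 0.4756/0.04414 = 10.8.
Since the desired path is higher order in A, keeping C_A high (PFR or concentrated feed) favours R.

10.8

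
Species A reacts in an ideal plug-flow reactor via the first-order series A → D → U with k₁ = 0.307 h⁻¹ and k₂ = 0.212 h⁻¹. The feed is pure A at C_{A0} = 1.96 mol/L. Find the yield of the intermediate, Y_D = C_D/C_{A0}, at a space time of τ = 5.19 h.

Solving the coupled first-order balances gives C_D(τ) = [k₁/(k₂−k₁)]·C_{A0}·(e^(−k₁τ) − e^(−k₂τ)).
e^(−k₁τ) = e^(−0.307×5.19) = e^(−1.593) = 0.2032; e^(−k₂τ) = e^(−1.100) = 0.3328.
C_D = 0.307×1.96/(0.212−0.307) × (0.2032−0.3328) = (-6.334)×(-0.1295) = 0.8204 mol/L.
Y_D = C_D/C_{A0} = 0.8204/1.96 = 0.419.

0.419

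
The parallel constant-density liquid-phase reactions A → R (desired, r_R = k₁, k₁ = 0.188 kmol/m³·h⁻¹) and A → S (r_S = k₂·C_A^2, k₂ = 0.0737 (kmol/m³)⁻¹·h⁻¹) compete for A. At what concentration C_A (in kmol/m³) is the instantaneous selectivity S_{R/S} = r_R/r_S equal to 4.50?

0.753 kmol/m³

S_{R/S} = (k₁/k₂)·C_A^-2 ⇒ C_A = (S·k₂/k₁)^(-0.5).
= (4.50×0.0737/0.188)^(-0.5) = (1.764)^(-0.5) = 0.753 kmol/m³.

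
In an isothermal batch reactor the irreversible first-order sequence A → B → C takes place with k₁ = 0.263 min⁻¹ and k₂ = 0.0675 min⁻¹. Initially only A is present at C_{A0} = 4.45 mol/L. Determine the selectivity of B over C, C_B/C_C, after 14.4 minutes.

0.959

Solving the coupled first-order balances gives C_B(t) = [k₁/(k₂−k₁)]·C_{A0}·(e^(−k₁t) − e^(−k₂t)).
e^(−k₁t) = e^(−0.263×14.4) = e^(−3.787) = 0.02266; e^(−k₂t) = e^(−0.9720) = 0.3783.
C_B = 0.263×4.45/(0.0675−0.263) × (0.02266−0.3783) = (-5.986)×(-0.3557) = 2.129 mol/L.
C_A = C_{A0}e^(−k₁t) = 0.1008 mol/L, so C_C = C_{A0}−C_A−C_B = 2.220 mol/L; C_B/C_C = 0.959.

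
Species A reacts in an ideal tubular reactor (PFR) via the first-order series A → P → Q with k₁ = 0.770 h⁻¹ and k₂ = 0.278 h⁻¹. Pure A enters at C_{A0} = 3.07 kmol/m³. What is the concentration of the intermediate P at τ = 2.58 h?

1.69 kmol/m³

For first-order series with pure A initially, C_P(τ) = k₁C_{A0}/(k₂−k₁)·(e^(−k₁τ) − e^(−k₂τ)).
e^(−k₁τ) = e^(−0.770×2.58) = e^(−1.987) = 0.1372; e^(−k₂τ) = e^(−0.7172) = 0.4881.
C_P = 0.770×3.07/(0.278−0.770) × (0.1372−0.4881) = (-4.805)×(-0.3509) = 1.686 kmol/m³.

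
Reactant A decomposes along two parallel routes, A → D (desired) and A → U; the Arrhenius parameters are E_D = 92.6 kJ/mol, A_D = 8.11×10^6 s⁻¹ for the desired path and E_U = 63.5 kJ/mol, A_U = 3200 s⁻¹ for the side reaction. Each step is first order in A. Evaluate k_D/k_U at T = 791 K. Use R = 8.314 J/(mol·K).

Since both paths have the same order in A, the concentration cancels and S_{D/U} = k_D/k_U = (A_D/A_U)·exp[(E_U−E_D)/(RT)].
(E_U−E_D)/(RT) = (63.5−92.6)×10³/(8.314×791) = -29100/6576 = -4.425.
k_D/k_U = (8.11×10^6/3200)·exp(-4.425) = 2534 × 0.01198 = 30.3.

30.3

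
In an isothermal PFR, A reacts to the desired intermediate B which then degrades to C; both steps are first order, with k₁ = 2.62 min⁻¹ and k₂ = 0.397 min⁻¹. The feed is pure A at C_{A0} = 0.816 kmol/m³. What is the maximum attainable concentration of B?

0.583 kmol/m³

For a first-order series the maximum intermediate yield is C_{B,max}/C_{A0} = (k₁/k₂)^[k₂/(k₂−k₁)].
= (2.62/0.397)^(0.397/(0.397−2.62)) = (6.599)^(-0.1786) = 0.7139.
C_{B,max} = 0.7139×0.816 = 0.583 kmol/m³.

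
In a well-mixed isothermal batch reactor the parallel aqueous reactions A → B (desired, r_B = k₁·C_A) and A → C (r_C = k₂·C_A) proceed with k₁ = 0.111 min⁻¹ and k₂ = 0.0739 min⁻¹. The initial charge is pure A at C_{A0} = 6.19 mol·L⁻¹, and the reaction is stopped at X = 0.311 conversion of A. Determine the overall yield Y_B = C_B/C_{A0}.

0.187

C_A = C_{A0}(1−X) = 4.265 mol·L⁻¹.
Both paths are first order in A, so the instantaneous fraction to B is constant: dC_B/d(−C_A) = k₁/(k₁+k₂) = 0.6003.
C_B = 0.6003·(C_{A0}−C_A) = 0.6003×1.925 = 1.16 mol·L⁻¹.
Y_B = C_B/C_{A0} = 1.156/6.19 = 0.187.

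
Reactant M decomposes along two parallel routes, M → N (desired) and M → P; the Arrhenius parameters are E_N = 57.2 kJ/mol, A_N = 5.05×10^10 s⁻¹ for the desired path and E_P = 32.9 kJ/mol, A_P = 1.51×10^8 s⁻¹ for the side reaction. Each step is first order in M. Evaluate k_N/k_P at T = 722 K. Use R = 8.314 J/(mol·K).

Since both paths have the same order in M, the concentration cancels and S_{N/P} = k_N/k_P = (A_N/A_P)·exp[(E_P−E_N)/(RT)].
(E_P−E_N)/(RT) = (32.9−57.2)×10³/(8.314×722) = -24300/6003 = -4.048.
k_N/k_P = (5.05×10^10/1.51×10^8)·exp(-4.048) = 334.4 × 0.01745 = 5.84.

5.84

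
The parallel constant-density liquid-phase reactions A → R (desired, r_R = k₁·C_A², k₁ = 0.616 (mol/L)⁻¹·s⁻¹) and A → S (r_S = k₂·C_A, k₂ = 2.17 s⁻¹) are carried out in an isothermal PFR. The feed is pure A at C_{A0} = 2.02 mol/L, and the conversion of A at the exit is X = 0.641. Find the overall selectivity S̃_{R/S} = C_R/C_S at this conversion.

C_A = C_{A0}(1−X) = 0.7252 mol/L.
Along a PFR/batch, dC_S/dC_A = −r_S/(r_R+r_S) = −k₂/(k₂+k₁·C_A).
Integrating from C_{A0} to C_A: C_S = (2.17/0.616)·ln[(2.17+0.616·2.02)/(2.17+0.616·0.725)] = 3.523·ln(3.414/2.617) = 0.9373 mol/L.
Then C_R = (C_{A0}−C_A) − C_S = 1.295 − 0.9373 = 0.3576 mol/L.
S̃_{R/S} = C_R/C_S = 0.3576/0.9373 = 0.381.

0.381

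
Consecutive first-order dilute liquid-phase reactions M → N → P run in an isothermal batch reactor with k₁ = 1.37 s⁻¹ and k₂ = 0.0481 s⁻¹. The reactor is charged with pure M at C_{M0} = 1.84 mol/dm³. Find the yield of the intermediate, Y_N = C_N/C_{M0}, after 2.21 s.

For first-order series with pure M initially, C_N(t) = k₁C_{M0}/(k₂−k₁)·(e^(−k₁t) − e^(−k₂t)).
e^(−k₁t) = e^(−1.37×2.21) = e^(−3.028) = 0.04843; e^(−k₂t) = e^(−0.1063) = 0.8992.
C_N = 1.37×1.84/(0.0481−1.37) × (0.04843−0.8992) = (-1.907)×(-0.8507) = 1.622 mol/dm³.
Y_N = C_N/C_{M0} = 1.622/1.84 = 0.882.

0.882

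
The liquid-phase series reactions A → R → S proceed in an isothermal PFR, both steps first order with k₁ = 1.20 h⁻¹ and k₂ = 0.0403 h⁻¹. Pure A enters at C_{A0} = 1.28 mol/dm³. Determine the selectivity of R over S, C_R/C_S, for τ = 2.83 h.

Solving the coupled first-order balances gives C_R(τ) = [k₁/(k₂−k₁)]·C_{A0}·(e^(−k₁τ) − e^(−k₂τ)).
e^(−k₁τ) = e^(−1.20×2.83) = e^(−3.396) = 0.03351; e^(−k₂τ) = e^(−0.1140) = 0.8922.
C_R = 1.20×1.28/(0.0403−1.20) × (0.03351−0.8922) = (-1.324)×(-0.8587) = 1.137 mol/dm³.
C_A = C_{A0}e^(−k₁τ) = 0.04289 mol/dm³, so C_S = C_{A0}−C_A−C_R = 0.09977 mol/dm³; C_R/C_S = 11.4.

11.4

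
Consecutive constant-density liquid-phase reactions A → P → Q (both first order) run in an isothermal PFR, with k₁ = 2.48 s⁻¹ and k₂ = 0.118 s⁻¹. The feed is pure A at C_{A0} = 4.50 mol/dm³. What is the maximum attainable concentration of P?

Evaluating C_P at τ_opt = ln(k₂/k₁)/(k₂−k₁) gives C_{P,max}/C_{A0} = (k₁/k₂)^[k₂/(k₂−k₁)].
= (2.48/0.118)^(0.118/(0.118−2.48)) = (21.02)^(-0.04996) = 0.8589.
C_{P,max} = 0.8589×4.50 = 3.86 mol/dm³.

3.86 mol/dm³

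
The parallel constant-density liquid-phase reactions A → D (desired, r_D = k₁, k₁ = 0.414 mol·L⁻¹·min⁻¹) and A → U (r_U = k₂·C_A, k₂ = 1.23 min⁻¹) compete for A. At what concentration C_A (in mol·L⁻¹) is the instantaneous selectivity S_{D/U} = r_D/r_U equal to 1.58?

0.213 mol·L⁻¹

S_{D/U} = (k₁/k₂)·C_A⁻¹ ⇒ C_A = (S·k₂/k₁)^(-1).
= (1.58×1.23/0.414)^(-1) = (4.694)^(-1) = 0.213 mol·L⁻¹.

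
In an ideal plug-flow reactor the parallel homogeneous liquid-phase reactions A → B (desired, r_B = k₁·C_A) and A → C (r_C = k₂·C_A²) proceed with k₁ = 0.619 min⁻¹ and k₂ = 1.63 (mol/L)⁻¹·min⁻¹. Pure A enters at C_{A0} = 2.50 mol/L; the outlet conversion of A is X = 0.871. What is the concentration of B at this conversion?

C_A = C_{A0}(1−X) = 0.3225 mol/L.
Along a PFR/batch, dC_B/dC_A = −r_B/(r_B+r_C) = −k₁/(k₁+k₂·C_A).
Integrating from C_{A0} to C_A: C_B = (0.619/1.63)·ln[(0.619+1.63·2.50)/(0.619+1.63·0.323)] = 0.3798·ln(4.694/1.145) = 0.5359 mol/L.

0.536 mol/L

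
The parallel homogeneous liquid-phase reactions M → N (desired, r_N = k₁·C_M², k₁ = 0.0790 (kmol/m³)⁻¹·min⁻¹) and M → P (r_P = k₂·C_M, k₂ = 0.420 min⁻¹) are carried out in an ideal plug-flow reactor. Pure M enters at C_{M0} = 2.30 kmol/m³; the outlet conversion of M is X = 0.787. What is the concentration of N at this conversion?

0.367 kmol/m³

C_M = C_{M0}(1−X) = 0.4899 kmol/m³.
Along a PFR/batch, dC_P/dC_M = −r_P/(r_N+r_P) = −k₂/(k₂+k₁·C_M).
Integrating from C_{M0} to C_M: C_P = (0.420/0.0790)·ln[(0.420+0.0790·2.30)/(0.420+0.0790·0.490)] = 5.316·ln(0.6017/0.4587) = 1.443 kmol/m³.
Then C_N = (C_{M0}−C_M) − C_P = 1.810 − 1.443 = 0.3674 kmol/m³.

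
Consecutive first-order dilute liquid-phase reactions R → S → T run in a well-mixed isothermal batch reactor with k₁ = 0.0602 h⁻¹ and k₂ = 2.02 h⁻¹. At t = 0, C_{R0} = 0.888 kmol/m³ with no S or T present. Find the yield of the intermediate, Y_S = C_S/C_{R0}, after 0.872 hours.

Solving the coupled first-order balances gives C_S(t) = [k₁/(k₂−k₁)]·C_{R0}·(e^(−k₁t) − e^(−k₂t)).
e^(−k₁t) = e^(−0.0602×0.872) = e^(−0.05249) = 0.9489; e^(−k₂t) = e^(−1.761) = 0.1718.
C_S = 0.0602×0.888/(2.02−0.0602) × (0.9489−0.1718) = 0.02728×0.7771 = 0.02120 kmol/m³.
Y_S = C_S/C_{R0} = 0.02120/0.888 = 0.0239.

0.0239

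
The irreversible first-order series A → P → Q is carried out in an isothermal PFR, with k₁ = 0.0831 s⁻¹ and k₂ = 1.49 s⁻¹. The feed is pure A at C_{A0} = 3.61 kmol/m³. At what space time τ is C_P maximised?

2.05 s

For first-order series the maximum of C_P occurs at τ_opt = ln(k₂/k₁)/(k₂−k₁).
= ln(1.49/0.0831)/(1.49−0.0831) = ln(17.93)/1.407 = 2.886/1.407 = 2.05 s.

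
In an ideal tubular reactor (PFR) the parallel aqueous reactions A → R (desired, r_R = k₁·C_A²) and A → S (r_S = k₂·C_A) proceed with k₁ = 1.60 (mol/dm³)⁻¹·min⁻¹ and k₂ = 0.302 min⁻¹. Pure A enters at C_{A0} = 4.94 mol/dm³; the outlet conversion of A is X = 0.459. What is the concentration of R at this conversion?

2.16 mol/dm³

C_A = C_{A0}(1−X) = 2.673 mol/dm³.
Along a PFR/batch, dC_S/dC_A = −r_S/(r_R+r_S) = −k₂/(k₂+k₁·C_A).
Integrating from C_{A0} to C_A: C_S = (0.302/1.60)·ln[(0.302+1.60·4.94)/(0.302+1.60·2.67)] = 0.1887·ln(8.206/4.578) = 0.1102 mol/dm³.
Then C_R = (C_{A0}−C_A) − C_S = 2.267 − 0.1102 = 2.157 mol/dm³.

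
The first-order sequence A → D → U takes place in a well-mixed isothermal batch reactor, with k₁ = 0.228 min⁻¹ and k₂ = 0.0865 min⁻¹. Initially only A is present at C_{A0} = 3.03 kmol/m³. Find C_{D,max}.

1.68 kmol/m³

For a first-order series the maximum intermediate yield is C_{D,max}/C_{A0} = (k₁/k₂)^[k₂/(k₂−k₁)].
= (0.228/0.0865)^(0.0865/(0.0865−0.228)) = (2.636)^(-0.6113) = 0.5530.
C_{D,max} = 0.5530×3.03 = 1.68 kmol/m³.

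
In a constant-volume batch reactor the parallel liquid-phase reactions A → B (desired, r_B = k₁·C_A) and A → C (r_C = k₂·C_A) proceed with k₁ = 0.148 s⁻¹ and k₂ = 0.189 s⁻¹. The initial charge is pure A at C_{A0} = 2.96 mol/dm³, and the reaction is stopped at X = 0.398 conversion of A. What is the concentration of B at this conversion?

0.517 mol/dm³

C_A = C_{A0}(1−X) = 1.782 mol/dm³.
Both paths are first order in A, so the instantaneous fraction to B is constant: dC_B/d(−C_A) = k₁/(k₁+k₂) = 0.4392.
C_B = 0.4392·(C_{A0}−C_A) = 0.4392×1.178 = 0.517 mol/dm³.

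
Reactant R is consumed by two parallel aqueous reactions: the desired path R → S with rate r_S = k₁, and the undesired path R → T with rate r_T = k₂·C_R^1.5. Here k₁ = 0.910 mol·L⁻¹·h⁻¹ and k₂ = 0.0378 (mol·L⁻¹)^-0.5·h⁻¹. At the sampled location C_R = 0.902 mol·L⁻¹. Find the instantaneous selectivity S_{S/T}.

28.1

S_{S/T} = r_S/r_T = (k₁)/(k₂·C_R^1.5) = (k₁/k₂)·C_R^-1.5.
= (0.910) / (0.0378×0.9020^1.5) = 0.9100/0.03238 = 28.1.
The undesired path is higher order in R, so low C_R (CSTR or dilute feed) favours S.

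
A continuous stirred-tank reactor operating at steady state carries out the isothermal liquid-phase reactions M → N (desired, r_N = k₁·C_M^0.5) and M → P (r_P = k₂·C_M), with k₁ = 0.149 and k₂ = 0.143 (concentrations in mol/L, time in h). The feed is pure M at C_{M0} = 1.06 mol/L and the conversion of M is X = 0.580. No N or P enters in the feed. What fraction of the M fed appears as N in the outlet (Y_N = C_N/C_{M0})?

Exit C_M = C_{M0}(1−X) = 1.06×0.420 = 0.4452 mol/L.
A CSTR operates uniformly at the exit composition, giving r_N = 0.09942 and r_P = 0.06366 (each k·C_M^n at C_M = 0.4452).
Fraction of consumed M going to N: r_N/(r_N+r_P) = 0.6096.
C_N = 0.6096·C_{M0}·X = 0.6096×1.06×0.580 = 0.375 mol/L; Y_N = C_N/C_{M0} = 0.354.

0.354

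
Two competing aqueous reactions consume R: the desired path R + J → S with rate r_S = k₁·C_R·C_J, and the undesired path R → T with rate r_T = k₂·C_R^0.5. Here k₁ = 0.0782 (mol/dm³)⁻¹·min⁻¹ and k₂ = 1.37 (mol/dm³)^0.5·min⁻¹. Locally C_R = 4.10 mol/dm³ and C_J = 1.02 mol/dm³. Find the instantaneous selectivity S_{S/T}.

S_{S/T} = r_S/r_T = (k₁·C_R·C_J)/(k₂·C_R^0.5) = (k₁/k₂)·C_R^0.5·C_J.
= (0.0782×4.100×1.020) / (1.37×4.100^0.5) = 0.3270/2.774 = 0.118.
Since the desired path is higher order in R, keeping C_R high (PFR or concentrated feed) favours S.

0.118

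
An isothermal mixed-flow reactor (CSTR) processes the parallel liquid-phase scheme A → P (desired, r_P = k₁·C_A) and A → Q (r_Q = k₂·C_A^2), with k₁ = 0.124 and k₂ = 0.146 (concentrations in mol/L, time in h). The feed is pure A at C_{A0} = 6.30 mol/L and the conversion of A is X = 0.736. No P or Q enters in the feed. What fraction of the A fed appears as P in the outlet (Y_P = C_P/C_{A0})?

0.249

Exit C_A = C_{A0}(1−X) = 6.30×0.264 = 1.663 mol/L.
A CSTR operates uniformly at the exit composition, giving r_P = 0.2062 and r_Q = 0.4039 (each k·C_A^n at C_A = 1.663).
Fraction of consumed A going to P: r_P/(r_P+r_Q) = 0.3380.
C_P = 0.3380·C_{A0}·X = 0.3380×6.30×0.736 = 1.57 mol/L; Y_P = C_P/C_{A0} = 0.249.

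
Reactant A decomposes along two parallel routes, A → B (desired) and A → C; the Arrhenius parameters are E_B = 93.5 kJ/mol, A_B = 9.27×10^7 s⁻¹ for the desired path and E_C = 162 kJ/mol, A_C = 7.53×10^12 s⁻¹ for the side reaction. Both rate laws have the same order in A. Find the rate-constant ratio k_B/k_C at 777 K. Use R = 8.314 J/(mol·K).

0.496

With equal orders, S_{B/C} = k_B/k_C = (A_B/A_C)·exp[(E_C−E_B)/(RT)].
(E_C−E_B)/(RT) = (162−93.5)×10³/(8.314×777) = 68500/6460 = 10.60.
k_B/k_C = (9.27×10^7/7.53×10^12)·exp(10.60) = 1.231×10^-5 × 40286 = 0.496.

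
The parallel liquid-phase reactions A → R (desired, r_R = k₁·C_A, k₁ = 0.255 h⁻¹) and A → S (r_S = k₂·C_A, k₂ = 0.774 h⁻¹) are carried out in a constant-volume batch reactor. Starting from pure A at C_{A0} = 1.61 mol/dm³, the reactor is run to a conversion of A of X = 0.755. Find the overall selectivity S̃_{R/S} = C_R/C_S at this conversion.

0.329

C_A = C_{A0}(1−X) = 0.3945 mol/dm³.
Both paths are first order in A, so the instantaneous fraction to R is constant: dC_R/d(−C_A) = k₁/(k₁+k₂) = 0.2478.
C_R = 0.2478·(C_{A0}−C_A) = 0.2478×1.216 = 0.301 mol/dm³.
C_S = (C_{A0}−C_A)−C_R = 0.9143 mol/dm³; S̃_{R/S} = 0.3012/0.9143 = 0.329.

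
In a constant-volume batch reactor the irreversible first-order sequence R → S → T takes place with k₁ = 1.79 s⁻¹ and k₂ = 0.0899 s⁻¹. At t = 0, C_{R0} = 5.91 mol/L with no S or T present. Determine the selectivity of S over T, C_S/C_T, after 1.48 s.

10.3

For first-order series with pure R initially, C_S(t) = k₁C_{R0}/(k₂−k₁)·(e^(−k₁t) − e^(−k₂t)).
e^(−k₁t) = e^(−1.79×1.48) = e^(−2.649) = 0.07071; e^(−k₂t) = e^(−0.1331) = 0.8754.
C_S = 1.79×5.91/(0.0899−1.79) × (0.07071−0.8754) = (-6.223)×(-0.8047) = 5.007 mol/L.
C_R = C_{R0}e^(−k₁t) = 0.4179 mol/L, so C_T = C_{R0}−C_R−C_S = 0.4848 mol/L; C_S/C_T = 10.3.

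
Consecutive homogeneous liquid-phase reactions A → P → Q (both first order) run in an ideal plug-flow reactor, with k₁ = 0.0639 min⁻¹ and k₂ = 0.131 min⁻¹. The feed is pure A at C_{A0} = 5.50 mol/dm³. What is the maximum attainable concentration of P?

1.35 mol/dm³

Evaluating C_P at τ_opt = ln(k₂/k₁)/(k₂−k₁) gives C_{P,max}/C_{A0} = (k₁/k₂)^[k₂/(k₂−k₁)].
= (0.0639/0.131)^(0.131/(0.131−0.0639)) = (0.4878)^(1.952) = 0.2462.
C_{P,max} = 0.2462×5.50 = 1.35 mol/dm³.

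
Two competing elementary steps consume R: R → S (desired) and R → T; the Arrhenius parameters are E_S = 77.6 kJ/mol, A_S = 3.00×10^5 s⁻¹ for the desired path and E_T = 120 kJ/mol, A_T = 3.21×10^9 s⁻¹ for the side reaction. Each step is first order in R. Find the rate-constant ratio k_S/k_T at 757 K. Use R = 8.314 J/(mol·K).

0.0788

With equal orders, S_{S/T} = k_S/k_T = (A_S/A_T)·exp[(E_T−E_S)/(RT)].
(E_T−E_S)/(RT) = (120−77.6)×10³/(8.314×757) = 42400/6294 = 6.737.
k_S/k_T = (3.00×10^5/3.21×10^9)·exp(6.737) = 9.346×10^-5 × 842.9 = 0.0788.
Since E_S < E_T, lowering the temperature improves selectivity toward S.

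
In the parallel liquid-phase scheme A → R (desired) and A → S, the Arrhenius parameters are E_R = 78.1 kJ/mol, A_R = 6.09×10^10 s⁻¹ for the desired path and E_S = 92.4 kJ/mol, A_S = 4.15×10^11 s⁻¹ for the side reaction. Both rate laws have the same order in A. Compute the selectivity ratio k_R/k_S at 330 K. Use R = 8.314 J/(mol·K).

Since both paths have the same order in A, the concentration cancels and S_{R/S} = k_R/k_S = (A_R/A_S)·exp[(E_S−E_R)/(RT)].
(E_S−E_R)/(RT) = (92.4−78.1)×10³/(8.314×330) = 14300/2744 = 5.212.
k_R/k_S = (6.09×10^10/4.15×10^11)·exp(5.212) = 0.1467 × 183.5 = 26.9.

26.9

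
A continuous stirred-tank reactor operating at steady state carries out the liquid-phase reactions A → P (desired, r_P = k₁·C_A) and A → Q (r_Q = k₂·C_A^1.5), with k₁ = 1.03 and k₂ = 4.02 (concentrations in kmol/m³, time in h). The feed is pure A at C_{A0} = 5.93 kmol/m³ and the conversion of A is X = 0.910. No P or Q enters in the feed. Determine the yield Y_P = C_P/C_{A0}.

Exit C_A = C_{A0}(1−X) = 5.93×0.0900 = 0.5337 kmol/m³.
In a CSTR the entire volume is at exit conditions, so r_P = 1.03×0.5337 = 0.5497 and r_Q = 4.02×0.5337^1.5 = 1.567.
Fraction of consumed A going to P: r_P/(r_P+r_Q) = 0.2597.
C_P = 0.2597·C_{A0}·X = 0.2597×5.93×0.910 = 1.40 kmol/m³; Y_P = C_P/C_{A0} = 0.236.

0.236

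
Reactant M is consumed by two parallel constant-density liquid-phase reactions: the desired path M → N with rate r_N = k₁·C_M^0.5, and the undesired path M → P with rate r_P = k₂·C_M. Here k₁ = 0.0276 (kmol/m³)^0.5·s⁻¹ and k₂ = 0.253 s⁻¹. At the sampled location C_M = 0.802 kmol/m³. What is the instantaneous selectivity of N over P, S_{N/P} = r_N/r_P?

S_{N/P} = r_N/r_P = (k₁·C_M^0.5)/(k₂·C_M) = (k₁/k₂)·C_M^-0.5.
= (0.0276×0.8020^0.5) / (0.253×0.8020) = 0.02472/0.2029 = 0.122.

0.122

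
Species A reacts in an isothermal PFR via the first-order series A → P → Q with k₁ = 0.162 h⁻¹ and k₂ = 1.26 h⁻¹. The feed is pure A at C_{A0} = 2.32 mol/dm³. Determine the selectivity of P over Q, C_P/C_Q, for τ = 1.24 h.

0.973

For first-order series with pure A initially, C_P(τ) = k₁C_{A0}/(k₂−k₁)·(e^(−k₁τ) − e^(−k₂τ)).
e^(−k₁τ) = e^(−0.162×1.24) = e^(−0.2009) = 0.8180; e^(−k₂τ) = e^(−1.562) = 0.2096.
C_P = 0.162×2.32/(1.26−0.162) × (0.8180−0.2096) = 0.3423×0.6084 = 0.2082 mol/dm³.
C_A = C_{A0}e^(−k₁τ) = 1.898 mol/dm³, so C_Q = C_{A0}−C_A−C_P = 0.2140 mol/dm³; C_P/C_Q = 0.973.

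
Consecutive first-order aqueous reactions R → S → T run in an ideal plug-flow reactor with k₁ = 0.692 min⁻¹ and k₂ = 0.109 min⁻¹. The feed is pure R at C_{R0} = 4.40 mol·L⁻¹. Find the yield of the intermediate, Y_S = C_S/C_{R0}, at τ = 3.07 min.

0.708

Solving the coupled first-order balances gives C_S(τ) = [k₁/(k₂−k₁)]·C_{R0}·(e^(−k₁τ) − e^(−k₂τ)).
e^(−k₁τ) = e^(−0.692×3.07) = e^(−2.124) = 0.1195; e^(−k₂τ) = e^(−0.3346) = 0.7156.
C_S = 0.692×4.40/(0.109−0.692) × (0.1195−0.7156) = (-5.223)×(-0.5961) = 3.113 mol·L⁻¹.
Y_S = C_S/C_{R0} = 3.113/4.40 = 0.708.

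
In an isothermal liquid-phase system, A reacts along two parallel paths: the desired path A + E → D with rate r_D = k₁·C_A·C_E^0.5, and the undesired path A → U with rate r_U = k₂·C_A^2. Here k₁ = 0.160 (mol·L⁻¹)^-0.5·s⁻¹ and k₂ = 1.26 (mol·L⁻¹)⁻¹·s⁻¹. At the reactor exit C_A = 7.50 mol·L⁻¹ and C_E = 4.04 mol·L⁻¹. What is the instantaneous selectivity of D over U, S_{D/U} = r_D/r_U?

0.0340

S_{D/U} = r_D/r_U = (k₁·C_A·C_E^0.5)/(k₂·C_A^2) = (k₁/k₂)·C_A⁻¹·C_E^0.5.
= (0.160×7.500×4.040^0.5) / (1.26×7.500^2) = 2.412/70.88 = 0.0340.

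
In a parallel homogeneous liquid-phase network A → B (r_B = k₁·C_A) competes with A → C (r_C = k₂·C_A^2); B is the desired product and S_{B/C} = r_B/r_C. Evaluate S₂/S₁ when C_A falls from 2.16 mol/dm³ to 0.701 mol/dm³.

3.08

S_{B/C} = (k₁/k₂)·C_A⁻¹, so S₂/S₁ = (C_{A,2}/C_{A,1})⁻¹.
= 2.16/0.701 = 3.08.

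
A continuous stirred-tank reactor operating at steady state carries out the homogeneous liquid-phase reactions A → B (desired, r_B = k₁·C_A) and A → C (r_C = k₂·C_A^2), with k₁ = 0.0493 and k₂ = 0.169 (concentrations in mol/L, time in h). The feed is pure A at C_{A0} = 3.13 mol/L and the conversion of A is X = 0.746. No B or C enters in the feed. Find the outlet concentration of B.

Exit C_A = C_{A0}(1−X) = 3.13×0.254 = 0.7950 mol/L.
Rates in a CSTR are evaluated at the outlet concentration: r_B = 0.0493×0.7950 = 0.03919, r_C = 0.169×0.7950^2 = 0.1068.
Fraction of consumed A going to B: r_B/(r_B+r_C) = 0.2684.
C_B = 0.2684·C_{A0}·X = 0.2684×3.13×0.746 = 0.627 mol/L.

0.627 mol/L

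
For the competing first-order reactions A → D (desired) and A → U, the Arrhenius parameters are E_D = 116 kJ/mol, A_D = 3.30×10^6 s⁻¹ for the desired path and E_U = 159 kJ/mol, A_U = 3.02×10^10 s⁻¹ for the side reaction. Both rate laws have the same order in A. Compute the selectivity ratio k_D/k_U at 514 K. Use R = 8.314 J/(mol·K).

2.56

k_D/k_U = (A_D/A_U)·exp[−(E_D−E_U)/(RT)] = (A_D/A_U)·exp[(E_U−E_D)/(RT)].
(E_U−E_D)/(RT) = (159−116)×10³/(8.314×514) = 43000/4273 = 10.06.
k_D/k_U = (3.30×10^6/3.02×10^10)·exp(10.06) = 1.093×10^-4 × 23441 = 2.56.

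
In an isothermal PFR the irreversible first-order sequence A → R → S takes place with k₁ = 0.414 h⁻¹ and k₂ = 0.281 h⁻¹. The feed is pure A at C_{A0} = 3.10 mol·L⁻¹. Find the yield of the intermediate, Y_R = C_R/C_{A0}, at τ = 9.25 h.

For first-order series with pure A initially, C_R(τ) = k₁C_{A0}/(k₂−k₁)·(e^(−k₁τ) − e^(−k₂τ)).
e^(−k₁τ) = e^(−0.414×9.25) = e^(−3.829) = 0.02172; e^(−k₂τ) = e^(−2.599) = 0.07433.
C_R = 0.414×3.10/(0.281−0.414) × (0.02172−0.07433) = (-9.650)×(-0.05261) = 0.5077 mol·L⁻¹.
Y_R = C_R/C_{A0} = 0.5077/3.10 = 0.164.

0.164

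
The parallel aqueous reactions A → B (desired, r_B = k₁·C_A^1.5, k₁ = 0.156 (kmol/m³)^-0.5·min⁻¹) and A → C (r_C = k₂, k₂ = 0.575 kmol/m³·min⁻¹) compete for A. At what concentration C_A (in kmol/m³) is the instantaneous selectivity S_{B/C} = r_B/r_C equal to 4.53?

6.53 kmol/m³

S_{B/C} = (k₁/k₂)·C_A^1.5 ⇒ C_A = (S·k₂/k₁)^(1/1.5).
= (4.53×0.575/0.156)^(0.6667) = (16.70)^(0.6667) = 6.53 kmol/m³.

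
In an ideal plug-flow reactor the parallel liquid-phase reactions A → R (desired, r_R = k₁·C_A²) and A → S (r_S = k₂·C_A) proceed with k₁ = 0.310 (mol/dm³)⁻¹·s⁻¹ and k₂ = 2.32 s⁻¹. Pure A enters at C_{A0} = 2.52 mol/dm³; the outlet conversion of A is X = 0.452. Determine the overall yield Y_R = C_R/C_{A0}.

C_A = C_{A0}(1−X) = 1.381 mol/dm³.
Along a PFR/batch, dC_S/dC_A = −r_S/(r_R+r_S) = −k₂/(k₂+k₁·C_A).
Integrating from C_{A0} to C_A: C_S = (2.32/0.310)·ln[(2.32+0.310·2.52)/(2.32+0.310·1.38)] = 7.484·ln(3.101/2.748) = 0.9047 mol/dm³.
Then C_R = (C_{A0}−C_A) − C_S = 1.139 − 0.9047 = 0.2344 mol/dm³.
Y_R = C_R/C_{A0} = 0.2344/2.52 = 0.0930.

0.0930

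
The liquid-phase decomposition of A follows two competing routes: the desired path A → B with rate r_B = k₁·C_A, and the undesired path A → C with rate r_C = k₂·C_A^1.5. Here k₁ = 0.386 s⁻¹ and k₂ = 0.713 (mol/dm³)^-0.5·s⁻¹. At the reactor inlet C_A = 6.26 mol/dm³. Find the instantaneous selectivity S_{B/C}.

S_{B/C} = r_B/r_C = (k₁·C_A)/(k₂·C_A^1.5) = (k₁/k₂)·C_A^-0.5.
= (0.386×6.260) / (0.713×6.260^1.5) = 2.416/11.17 = 0.216.

0.216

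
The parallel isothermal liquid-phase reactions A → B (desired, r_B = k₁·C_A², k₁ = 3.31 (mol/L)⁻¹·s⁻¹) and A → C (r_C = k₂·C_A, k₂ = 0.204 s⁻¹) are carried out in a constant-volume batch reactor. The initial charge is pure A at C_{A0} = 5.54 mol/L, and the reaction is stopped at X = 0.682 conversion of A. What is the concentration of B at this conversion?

C_A = C_{A0}(1−X) = 1.762 mol/L.
Along a PFR/batch, dC_C/dC_A = −r_C/(r_B+r_C) = −k₂/(k₂+k₁·C_A).
Integrating from C_{A0} to C_A: C_C = (0.204/3.31)·ln[(0.204+3.31·5.54)/(0.204+3.31·1.76)] = 0.06163·ln(18.54/6.035) = 0.06917 mol/L.
Then C_B = (C_{A0}−C_A) − C_C = 3.778 − 0.06917 = 3.709 mol/L.

3.71 mol/L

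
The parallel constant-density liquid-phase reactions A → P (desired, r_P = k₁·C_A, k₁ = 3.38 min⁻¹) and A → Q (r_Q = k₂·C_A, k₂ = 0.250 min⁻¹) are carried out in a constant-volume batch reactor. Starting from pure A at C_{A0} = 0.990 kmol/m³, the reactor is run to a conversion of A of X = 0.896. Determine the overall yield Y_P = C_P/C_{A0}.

0.834

C_A = C_{A0}(1−X) = 0.1030 kmol/m³.
Both paths are first order in A, so the instantaneous fraction to P is constant: dC_P/d(−C_A) = k₁/(k₁+k₂) = 0.9311.
C_P = 0.9311·(C_{A0}−C_A) = 0.9311×0.8870 = 0.826 kmol/m³.
Y_P = C_P/C_{A0} = 0.8259/0.990 = 0.834.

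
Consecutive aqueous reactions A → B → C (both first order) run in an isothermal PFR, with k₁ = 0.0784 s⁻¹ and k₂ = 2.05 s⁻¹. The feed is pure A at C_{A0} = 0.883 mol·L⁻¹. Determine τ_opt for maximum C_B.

For first-order series the maximum of C_B occurs at τ_opt = ln(k₂/k₁)/(k₂−k₁).
= ln(2.05/0.0784)/(2.05−0.0784) = ln(26.15)/1.972 = 3.264/1.972 = 1.66 s.

1.66 s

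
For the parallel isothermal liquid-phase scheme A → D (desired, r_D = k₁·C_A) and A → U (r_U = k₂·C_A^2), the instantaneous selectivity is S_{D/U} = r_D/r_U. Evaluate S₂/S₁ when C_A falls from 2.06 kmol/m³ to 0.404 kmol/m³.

5.10

S_{D/U} = (k₁/k₂)·C_A⁻¹, so S₂/S₁ = (C_{A,2}/C_{A,1})⁻¹.
= 2.06/0.404 = 5.10.
Selectivity toward D rises as C_A falls — low-concentration operation is favoured.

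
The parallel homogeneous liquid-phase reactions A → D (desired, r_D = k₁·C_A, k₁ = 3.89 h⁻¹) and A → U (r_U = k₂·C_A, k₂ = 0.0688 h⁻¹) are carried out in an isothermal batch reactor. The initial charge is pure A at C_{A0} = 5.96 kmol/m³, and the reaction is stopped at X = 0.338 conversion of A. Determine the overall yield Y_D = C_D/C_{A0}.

0.332

C_A = C_{A0}(1−X) = 3.946 kmol/m³.
Both paths are first order in A, so the instantaneous fraction to D is constant: dC_D/d(−C_A) = k₁/(k₁+k₂) = 0.9826.
C_D = 0.9826·(C_{A0}−C_A) = 0.9826×2.014 = 1.98 kmol/m³.
Y_D = C_D/C_{A0} = 1.979/5.96 = 0.332.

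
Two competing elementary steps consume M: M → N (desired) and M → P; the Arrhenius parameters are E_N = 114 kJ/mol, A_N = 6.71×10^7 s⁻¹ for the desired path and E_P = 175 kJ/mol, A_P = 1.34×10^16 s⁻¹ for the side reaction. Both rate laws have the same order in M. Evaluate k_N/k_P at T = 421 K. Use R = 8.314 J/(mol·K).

Since both paths have the same order in M, the concentration cancels and S_{N/P} = k_N/k_P = (A_N/A_P)·exp[(E_P−E_N)/(RT)].
(E_P−E_N)/(RT) = (175−114)×10³/(8.314×421) = 61000/3500 = 17.43.
k_N/k_P = (6.71×10^7/1.34×10^16)·exp(17.43) = 5.007×10^-9 × 3.704×10^7 = 0.185.

0.185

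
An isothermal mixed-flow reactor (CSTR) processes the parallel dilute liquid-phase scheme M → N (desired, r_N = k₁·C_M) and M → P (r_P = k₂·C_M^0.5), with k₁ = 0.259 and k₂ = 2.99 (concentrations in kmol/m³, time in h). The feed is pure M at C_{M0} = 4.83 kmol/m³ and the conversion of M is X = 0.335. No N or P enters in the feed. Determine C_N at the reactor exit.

Exit C_M = C_{M0}(1−X) = 4.83×0.665 = 3.212 kmol/m³.
In a CSTR the entire volume is at exit conditions, so r_N = 0.259×3.212 = 0.8319 and r_P = 2.99×3.212^0.5 = 5.359.
Fraction of consumed M going to N: r_N/(r_N+r_P) = 0.1344.
C_N = 0.1344·C_{M0}·X = 0.1344×4.83×0.335 = 0.217 kmol/m³.

0.217 kmol/m³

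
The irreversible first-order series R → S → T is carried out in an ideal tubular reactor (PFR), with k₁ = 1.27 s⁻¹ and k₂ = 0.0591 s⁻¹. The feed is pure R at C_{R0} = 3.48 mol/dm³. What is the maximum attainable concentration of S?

3.00 mol/dm³

At the optimum, C_{S,max}/C_{R0} = (k₁/k₂)^[k₂/(k₂−k₁)].
= (1.27/0.0591)^(0.0591/(0.0591−1.27)) = (21.49)^(-0.04881) = 0.8610.
C_{S,max} = 0.8610×3.48 = 3.00 mol/dm³.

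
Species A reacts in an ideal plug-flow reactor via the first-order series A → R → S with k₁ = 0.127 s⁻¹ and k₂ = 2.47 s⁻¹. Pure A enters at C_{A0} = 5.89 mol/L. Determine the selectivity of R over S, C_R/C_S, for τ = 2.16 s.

The intermediate concentration in a first-order A→B→C sequence is C_R = k₁C_{A0}(e^(−k₁τ) − e^(−k₂τ))/(k₂−k₁).
e^(−k₁τ) = e^(−0.127×2.16) = e^(−0.2743) = 0.7601; e^(−k₂τ) = e^(−5.335) = 0.004819.
C_R = 0.127×5.89/(2.47−0.127) × (0.7601−0.004819) = 0.3193×0.7553 = 0.2411 mol/L.
C_A = C_{A0}e^(−k₁τ) = 4.477 mol/L, so C_S = C_{A0}−C_A−C_R = 1.172 mol/L; C_R/C_S = 0.206.

0.206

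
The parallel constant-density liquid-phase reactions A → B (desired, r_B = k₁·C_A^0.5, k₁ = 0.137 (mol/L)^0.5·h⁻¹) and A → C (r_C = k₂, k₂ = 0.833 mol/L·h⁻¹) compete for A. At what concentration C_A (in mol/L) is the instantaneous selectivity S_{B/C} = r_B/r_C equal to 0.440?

7.16 mol/L

S_{B/C} = (k₁/k₂)·C_A^0.5 ⇒ C_A = (S·k₂/k₁)^(2).
= (0.440×0.833/0.137)^(2) = (2.675)^(2) = 7.16 mol/L.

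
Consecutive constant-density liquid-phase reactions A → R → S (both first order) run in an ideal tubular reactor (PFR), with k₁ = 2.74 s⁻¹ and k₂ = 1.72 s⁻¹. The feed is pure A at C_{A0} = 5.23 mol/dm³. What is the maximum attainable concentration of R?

2.39 mol/dm³

At the optimum, C_{R,max}/C_{A0} = (k₁/k₂)^[k₂/(k₂−k₁)].
= (2.74/1.72)^(1.72/(1.72−2.74)) = (1.593)^(-1.686) = 0.4560.
C_{R,max} = 0.4560×5.23 = 2.39 mol/dm³.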